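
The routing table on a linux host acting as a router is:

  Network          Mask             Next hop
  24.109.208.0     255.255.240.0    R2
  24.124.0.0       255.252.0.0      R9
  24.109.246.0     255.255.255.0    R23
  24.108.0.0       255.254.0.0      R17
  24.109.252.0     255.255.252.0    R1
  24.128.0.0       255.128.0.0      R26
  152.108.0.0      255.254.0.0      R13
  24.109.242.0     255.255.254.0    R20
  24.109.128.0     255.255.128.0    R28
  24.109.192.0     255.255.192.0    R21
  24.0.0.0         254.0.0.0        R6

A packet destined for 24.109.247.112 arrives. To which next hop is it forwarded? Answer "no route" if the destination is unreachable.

Routes whose prefix contains 24.109.247.112:
  24.0.0.0/7 (24.0.0.0 - 25.255.255.255) -> R6
  24.108.0.0/15 (24.108.0.0 - 24.109.255.255) -> R17
  24.109.128.0/17 (24.109.128.0 - 24.109.255.255) -> R28
  24.109.192.0/18 (24.109.192.0 - 24.109.255.255) -> R21
More-specific entries that do NOT match:
  24.109.246.0/24 (24.109.246.0 - 24.109.246.255) does not contain 24.109.247.112
  24.109.242.0/23 (24.109.242.0 - 24.109.243.255) does not contain 24.109.247.112
  24.109.252.0/22 (24.109.252.0 - 24.109.255.255) does not contain 24.109.247.112
  24.109.208.0/20 (24.109.208.0 - 24.109.223.255) does not contain 24.109.247.112
Longest matching prefix is /18 -> next hop R21.

R21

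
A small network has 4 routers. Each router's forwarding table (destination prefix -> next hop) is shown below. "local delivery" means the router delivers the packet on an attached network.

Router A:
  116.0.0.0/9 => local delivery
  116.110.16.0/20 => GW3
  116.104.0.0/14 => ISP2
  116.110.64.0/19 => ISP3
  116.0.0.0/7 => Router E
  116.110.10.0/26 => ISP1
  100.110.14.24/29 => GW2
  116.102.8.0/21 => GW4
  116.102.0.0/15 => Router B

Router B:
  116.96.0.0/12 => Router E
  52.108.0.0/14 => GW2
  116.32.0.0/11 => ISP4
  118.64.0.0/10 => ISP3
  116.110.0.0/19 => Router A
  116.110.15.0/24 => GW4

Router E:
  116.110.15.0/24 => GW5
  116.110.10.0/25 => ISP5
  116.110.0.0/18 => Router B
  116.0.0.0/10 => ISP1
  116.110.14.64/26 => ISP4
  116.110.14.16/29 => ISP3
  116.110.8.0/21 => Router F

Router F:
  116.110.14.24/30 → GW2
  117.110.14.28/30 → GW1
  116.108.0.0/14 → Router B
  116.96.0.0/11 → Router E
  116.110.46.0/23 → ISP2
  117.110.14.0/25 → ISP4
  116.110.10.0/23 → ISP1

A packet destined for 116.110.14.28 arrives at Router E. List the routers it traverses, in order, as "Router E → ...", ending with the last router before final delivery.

At Router E: longest match for 116.110.14.28 is 116.110.8.0/21 -> Router F
At Router F: longest match for 116.110.14.28 is 116.108.0.0/14 -> Router B
At Router B: longest match for 116.110.14.28 is 116.110.0.0/19 -> Router A
At Router A: longest match for 116.110.14.28 is 116.0.0.0/9 -> local delivery

Router E → Router F → Router B → Router A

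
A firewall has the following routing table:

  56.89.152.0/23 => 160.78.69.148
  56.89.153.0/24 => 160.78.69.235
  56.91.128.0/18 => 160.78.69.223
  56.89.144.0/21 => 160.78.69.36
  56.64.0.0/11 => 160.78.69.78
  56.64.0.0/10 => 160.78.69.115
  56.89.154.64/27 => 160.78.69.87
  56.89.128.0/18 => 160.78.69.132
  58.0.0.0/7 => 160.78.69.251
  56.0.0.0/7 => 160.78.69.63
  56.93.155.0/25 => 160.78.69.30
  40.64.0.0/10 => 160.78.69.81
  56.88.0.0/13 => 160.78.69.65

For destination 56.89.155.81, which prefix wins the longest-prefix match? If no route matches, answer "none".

56.89.128.0/18

Entries matching 56.89.155.81:
  56.0.0.0/7 (56.0.0.0 - 57.255.255.255)
  56.64.0.0/10 (56.64.0.0 - 56.127.255.255)
  56.64.0.0/11 (56.64.0.0 - 56.95.255.255)
  56.88.0.0/13 (56.88.0.0 - 56.95.255.255)
  56.89.128.0/18 (56.89.128.0 - 56.89.191.255)
Most specific is 56.89.128.0/18.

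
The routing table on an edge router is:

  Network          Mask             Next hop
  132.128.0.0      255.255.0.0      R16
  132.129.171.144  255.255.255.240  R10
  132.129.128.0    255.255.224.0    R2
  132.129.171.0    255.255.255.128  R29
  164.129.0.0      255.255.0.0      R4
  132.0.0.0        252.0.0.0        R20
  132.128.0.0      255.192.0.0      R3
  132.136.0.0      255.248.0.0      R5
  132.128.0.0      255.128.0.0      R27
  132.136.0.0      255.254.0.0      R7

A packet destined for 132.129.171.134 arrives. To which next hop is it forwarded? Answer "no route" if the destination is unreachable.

R3

Routes whose prefix contains 132.129.171.134:
  132.0.0.0/6 (132.0.0.0 - 135.255.255.255) -> R20
  132.128.0.0/9 (132.128.0.0 - 132.255.255.255) -> R27
  132.128.0.0/10 (132.128.0.0 - 132.191.255.255) -> R3
More-specific entries that do NOT match:
  132.129.171.144/28 (132.129.171.144 - 132.129.171.159) does not contain 132.129.171.134
  132.129.171.0/25 (132.129.171.0 - 132.129.171.127) does not contain 132.129.171.134
  132.129.128.0/19 (132.129.128.0 - 132.129.159.255) does not contain 132.129.171.134
  132.128.0.0/16 (132.128.0.0 - 132.128.255.255) does not contain 132.129.171.134
  164.129.0.0/16 (164.129.0.0 - 164.129.255.255) does not contain 132.129.171.134
  132.136.0.0/15 (132.136.0.0 - 132.137.255.255) does not contain 132.129.171.134
  132.136.0.0/13 (132.136.0.0 - 132.143.255.255) does not contain 132.129.171.134
Longest matching prefix is /10 -> next hop R3.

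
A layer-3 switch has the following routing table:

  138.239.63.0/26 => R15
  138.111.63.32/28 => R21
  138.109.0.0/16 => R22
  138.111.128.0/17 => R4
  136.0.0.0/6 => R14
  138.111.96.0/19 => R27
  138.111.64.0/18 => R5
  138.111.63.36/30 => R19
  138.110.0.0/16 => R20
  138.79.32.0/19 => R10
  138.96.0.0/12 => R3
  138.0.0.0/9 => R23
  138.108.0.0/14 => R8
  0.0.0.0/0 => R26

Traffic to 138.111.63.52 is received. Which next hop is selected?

R8

Routes whose prefix contains 138.111.63.52:
  0.0.0.0/0 (default, matches everything) -> R26
  136.0.0.0/6 (136.0.0.0 - 139.255.255.255) -> R14
  138.0.0.0/9 (138.0.0.0 - 138.127.255.255) -> R23
  138.96.0.0/12 (138.96.0.0 - 138.111.255.255) -> R3
  138.108.0.0/14 (138.108.0.0 - 138.111.255.255) -> R8
More-specific entries that do NOT match:
  138.111.63.36/30 (138.111.63.36 - 138.111.63.39) does not contain 138.111.63.52
  138.111.63.32/28 (138.111.63.32 - 138.111.63.47) does not contain 138.111.63.52
  138.239.63.0/26 (138.239.63.0 - 138.239.63.63) does not contain 138.111.63.52
  138.111.96.0/19 (138.111.96.0 - 138.111.127.255) does not contain 138.111.63.52
  138.79.32.0/19 (138.79.32.0 - 138.79.63.255) does not contain 138.111.63.52
  138.111.64.0/18 (138.111.64.0 - 138.111.127.255) does not contain 138.111.63.52
  138.111.128.0/17 (138.111.128.0 - 138.111.255.255) does not contain 138.111.63.52
  138.109.0.0/16 (138.109.0.0 - 138.109.255.255) does not contain 138.111.63.52
  138.110.0.0/16 (138.110.0.0 - 138.110.255.255) does not contain 138.111.63.52
Longest matching prefix is /14 -> next hop R8.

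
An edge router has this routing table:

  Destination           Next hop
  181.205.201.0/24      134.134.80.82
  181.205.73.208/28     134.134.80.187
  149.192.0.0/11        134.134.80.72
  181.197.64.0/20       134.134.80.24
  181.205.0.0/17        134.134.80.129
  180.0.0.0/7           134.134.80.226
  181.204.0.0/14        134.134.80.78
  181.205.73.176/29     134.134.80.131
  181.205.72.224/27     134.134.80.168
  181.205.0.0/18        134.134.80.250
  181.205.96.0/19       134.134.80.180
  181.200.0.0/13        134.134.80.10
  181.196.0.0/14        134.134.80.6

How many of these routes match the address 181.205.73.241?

4

Prefixes containing 181.205.73.241:
  180.0.0.0/7 (180.0.0.0 - 181.255.255.255)
  181.200.0.0/13 (181.200.0.0 - 181.207.255.255)
  181.204.0.0/14 (181.204.0.0 - 181.207.255.255)
  181.205.0.0/17 (181.205.0.0 - 181.205.127.255)
Total matching entries: 4.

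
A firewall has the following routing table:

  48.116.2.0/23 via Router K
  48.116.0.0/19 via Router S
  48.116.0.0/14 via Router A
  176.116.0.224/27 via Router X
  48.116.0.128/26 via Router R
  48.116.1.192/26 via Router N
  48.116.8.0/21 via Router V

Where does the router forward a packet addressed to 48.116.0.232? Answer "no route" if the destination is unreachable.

Routes whose prefix contains 48.116.0.232:
  48.116.0.0/14 (48.116.0.0 - 48.119.255.255) -> Router A
  48.116.0.0/19 (48.116.0.0 - 48.116.31.255) -> Router S
More-specific entries that do NOT match:
  176.116.0.224/27 (176.116.0.224 - 176.116.0.255) does not contain 48.116.0.232
  48.116.0.128/26 (48.116.0.128 - 48.116.0.191) does not contain 48.116.0.232
  48.116.1.192/26 (48.116.1.192 - 48.116.1.255) does not contain 48.116.0.232
  48.116.2.0/23 (48.116.2.0 - 48.116.3.255) does not contain 48.116.0.232
  48.116.8.0/21 (48.116.8.0 - 48.116.15.255) does not contain 48.116.0.232
Longest matching prefix is /19 -> next hop Router S.

Router S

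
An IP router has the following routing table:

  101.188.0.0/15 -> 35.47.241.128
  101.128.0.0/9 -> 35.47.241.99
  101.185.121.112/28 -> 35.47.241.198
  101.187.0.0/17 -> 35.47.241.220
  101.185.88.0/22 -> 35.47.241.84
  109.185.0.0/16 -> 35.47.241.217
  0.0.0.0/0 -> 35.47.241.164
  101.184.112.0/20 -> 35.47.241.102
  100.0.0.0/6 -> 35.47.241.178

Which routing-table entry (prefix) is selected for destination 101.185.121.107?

101.128.0.0/9

Entries matching 101.185.121.107:
  0.0.0.0/0 (default, matches everything)
  100.0.0.0/6 (100.0.0.0 - 103.255.255.255)
  101.128.0.0/9 (101.128.0.0 - 101.255.255.255)
Most specific is 101.128.0.0/9.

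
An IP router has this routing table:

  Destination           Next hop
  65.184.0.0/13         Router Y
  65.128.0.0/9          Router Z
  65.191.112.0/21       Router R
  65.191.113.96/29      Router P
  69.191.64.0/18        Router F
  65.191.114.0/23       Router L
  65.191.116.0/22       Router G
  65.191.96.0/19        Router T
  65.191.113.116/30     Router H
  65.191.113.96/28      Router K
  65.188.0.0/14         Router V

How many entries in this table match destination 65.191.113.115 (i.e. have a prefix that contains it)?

Prefixes containing 65.191.113.115:
  65.128.0.0/9 (65.128.0.0 - 65.255.255.255)
  65.184.0.0/13 (65.184.0.0 - 65.191.255.255)
  65.188.0.0/14 (65.188.0.0 - 65.191.255.255)
  65.191.96.0/19 (65.191.96.0 - 65.191.127.255)
  65.191.112.0/21 (65.191.112.0 - 65.191.119.255)
Total matching entries: 5.

5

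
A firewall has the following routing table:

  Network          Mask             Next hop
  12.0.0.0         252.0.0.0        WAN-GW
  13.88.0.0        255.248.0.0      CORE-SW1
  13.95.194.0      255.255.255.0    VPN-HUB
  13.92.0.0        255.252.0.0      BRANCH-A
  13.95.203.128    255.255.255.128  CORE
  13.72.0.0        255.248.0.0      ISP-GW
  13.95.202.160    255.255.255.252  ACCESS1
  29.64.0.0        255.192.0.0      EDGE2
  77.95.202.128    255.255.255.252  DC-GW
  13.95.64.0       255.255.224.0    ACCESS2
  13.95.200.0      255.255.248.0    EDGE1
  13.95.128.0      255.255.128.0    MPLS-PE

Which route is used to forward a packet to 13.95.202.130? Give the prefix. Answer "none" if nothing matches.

13.95.200.0/21

Entries matching 13.95.202.130:
  12.0.0.0/6 (12.0.0.0 - 15.255.255.255)
  13.88.0.0/13 (13.88.0.0 - 13.95.255.255)
  13.92.0.0/14 (13.92.0.0 - 13.95.255.255)
  13.95.128.0/17 (13.95.128.0 - 13.95.255.255)
  13.95.200.0/21 (13.95.200.0 - 13.95.207.255)
Most specific is 13.95.200.0/21.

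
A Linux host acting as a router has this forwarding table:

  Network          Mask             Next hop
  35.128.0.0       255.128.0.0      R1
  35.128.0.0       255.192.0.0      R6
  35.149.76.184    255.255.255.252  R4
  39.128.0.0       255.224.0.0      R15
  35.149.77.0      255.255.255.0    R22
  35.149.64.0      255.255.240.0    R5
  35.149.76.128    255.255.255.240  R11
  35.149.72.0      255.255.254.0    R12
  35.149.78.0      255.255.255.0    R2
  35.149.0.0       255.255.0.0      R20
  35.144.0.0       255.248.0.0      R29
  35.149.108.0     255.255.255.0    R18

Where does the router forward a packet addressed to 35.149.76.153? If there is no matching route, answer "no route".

R5

Routes whose prefix contains 35.149.76.153:
  35.128.0.0/9 (35.128.0.0 - 35.255.255.255) -> R1
  35.128.0.0/10 (35.128.0.0 - 35.191.255.255) -> R6
  35.144.0.0/13 (35.144.0.0 - 35.151.255.255) -> R29
  35.149.0.0/16 (35.149.0.0 - 35.149.255.255) -> R20
  35.149.64.0/20 (35.149.64.0 - 35.149.79.255) -> R5
More-specific entries that do NOT match:
  35.149.76.184/30 (35.149.76.184 - 35.149.76.187) does not contain 35.149.76.153
  35.149.76.128/28 (35.149.76.128 - 35.149.76.143) does not contain 35.149.76.153
  35.149.77.0/24 (35.149.77.0 - 35.149.77.255) does not contain 35.149.76.153
  35.149.78.0/24 (35.149.78.0 - 35.149.78.255) does not contain 35.149.76.153
  35.149.108.0/24 (35.149.108.0 - 35.149.108.255) does not contain 35.149.76.153
  35.149.72.0/23 (35.149.72.0 - 35.149.73.255) does not contain 35.149.76.153
Longest matching prefix is /20 -> next hop R5.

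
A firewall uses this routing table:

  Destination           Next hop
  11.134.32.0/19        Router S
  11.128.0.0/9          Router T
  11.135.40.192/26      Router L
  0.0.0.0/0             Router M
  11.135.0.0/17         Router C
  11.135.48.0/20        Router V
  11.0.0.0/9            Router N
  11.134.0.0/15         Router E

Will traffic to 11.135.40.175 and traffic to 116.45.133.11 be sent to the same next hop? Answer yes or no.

11.135.40.175: longest match 11.135.0.0/17 -> Router C
116.45.133.11: longest match 0.0.0.0/0 -> Router M

no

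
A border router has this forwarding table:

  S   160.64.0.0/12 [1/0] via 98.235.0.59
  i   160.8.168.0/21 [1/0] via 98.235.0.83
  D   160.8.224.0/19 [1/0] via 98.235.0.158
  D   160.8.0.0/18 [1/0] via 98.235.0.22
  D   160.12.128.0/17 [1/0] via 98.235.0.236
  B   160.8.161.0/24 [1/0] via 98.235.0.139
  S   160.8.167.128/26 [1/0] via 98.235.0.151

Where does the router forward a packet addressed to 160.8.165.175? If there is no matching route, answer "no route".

No entry's prefix contains 160.8.165.175; there is no default route.

no route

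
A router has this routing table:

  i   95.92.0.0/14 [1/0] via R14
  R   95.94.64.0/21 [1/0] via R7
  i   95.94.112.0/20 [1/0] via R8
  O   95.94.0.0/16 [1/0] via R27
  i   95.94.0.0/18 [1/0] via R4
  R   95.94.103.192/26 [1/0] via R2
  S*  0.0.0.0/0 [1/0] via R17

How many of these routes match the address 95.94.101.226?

Prefixes containing 95.94.101.226:
  0.0.0.0/0 (default, matches everything)
  95.92.0.0/14 (95.92.0.0 - 95.95.255.255)
  95.94.0.0/16 (95.94.0.0 - 95.94.255.255)
Total matching entries: 3.

3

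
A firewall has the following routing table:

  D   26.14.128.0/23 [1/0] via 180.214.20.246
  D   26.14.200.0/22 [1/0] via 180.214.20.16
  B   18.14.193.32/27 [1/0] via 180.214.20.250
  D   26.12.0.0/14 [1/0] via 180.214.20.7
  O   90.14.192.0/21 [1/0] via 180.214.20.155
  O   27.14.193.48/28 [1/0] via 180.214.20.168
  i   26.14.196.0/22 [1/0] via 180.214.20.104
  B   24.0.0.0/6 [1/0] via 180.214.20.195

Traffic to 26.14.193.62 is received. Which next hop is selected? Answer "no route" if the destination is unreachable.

180.214.20.7

Routes whose prefix contains 26.14.193.62:
  24.0.0.0/6 (24.0.0.0 - 27.255.255.255) -> 180.214.20.195
  26.12.0.0/14 (26.12.0.0 - 26.15.255.255) -> 180.214.20.7
More-specific entries that do NOT match:
  27.14.193.48/28 (27.14.193.48 - 27.14.193.63) does not contain 26.14.193.62
  18.14.193.32/27 (18.14.193.32 - 18.14.193.63) does not contain 26.14.193.62
  26.14.128.0/23 (26.14.128.0 - 26.14.129.255) does not contain 26.14.193.62
  26.14.200.0/22 (26.14.200.0 - 26.14.203.255) does not contain 26.14.193.62
  26.14.196.0/22 (26.14.196.0 - 26.14.199.255) does not contain 26.14.193.62
  90.14.192.0/21 (90.14.192.0 - 90.14.199.255) does not contain 26.14.193.62
Longest matching prefix is /14 -> next hop 180.214.20.7.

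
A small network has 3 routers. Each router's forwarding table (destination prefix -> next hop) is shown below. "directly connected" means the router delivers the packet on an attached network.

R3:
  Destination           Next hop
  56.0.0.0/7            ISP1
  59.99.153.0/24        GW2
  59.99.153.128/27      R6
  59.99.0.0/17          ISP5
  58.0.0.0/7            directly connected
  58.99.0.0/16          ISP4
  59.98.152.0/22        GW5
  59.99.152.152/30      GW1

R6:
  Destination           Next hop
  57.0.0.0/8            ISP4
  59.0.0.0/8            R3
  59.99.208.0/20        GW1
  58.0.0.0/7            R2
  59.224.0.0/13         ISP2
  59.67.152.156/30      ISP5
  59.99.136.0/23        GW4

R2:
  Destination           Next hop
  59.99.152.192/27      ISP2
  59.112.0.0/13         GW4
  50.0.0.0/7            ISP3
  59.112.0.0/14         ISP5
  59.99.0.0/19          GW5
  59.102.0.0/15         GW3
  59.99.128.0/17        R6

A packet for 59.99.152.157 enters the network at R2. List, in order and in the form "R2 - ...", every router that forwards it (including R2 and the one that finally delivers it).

At R2: longest match for 59.99.152.157 is 59.99.128.0/17 -> R6
At R6: longest match for 59.99.152.157 is 59.0.0.0/8 -> R3
At R3: longest match for 59.99.152.157 is 58.0.0.0/7 -> directly connected

R2 - R6 - R3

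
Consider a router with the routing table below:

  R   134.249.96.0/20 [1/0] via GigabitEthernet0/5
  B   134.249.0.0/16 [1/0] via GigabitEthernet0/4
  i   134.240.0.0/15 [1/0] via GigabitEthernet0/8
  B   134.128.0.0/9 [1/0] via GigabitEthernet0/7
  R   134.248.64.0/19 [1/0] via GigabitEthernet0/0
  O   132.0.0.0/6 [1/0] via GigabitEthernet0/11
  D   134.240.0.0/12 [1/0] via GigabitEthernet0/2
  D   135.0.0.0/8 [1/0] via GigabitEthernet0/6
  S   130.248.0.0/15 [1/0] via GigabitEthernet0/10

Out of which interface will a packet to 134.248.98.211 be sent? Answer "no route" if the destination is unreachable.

Routes whose prefix contains 134.248.98.211:
  132.0.0.0/6 (132.0.0.0 - 135.255.255.255) -> GigabitEthernet0/11
  134.128.0.0/9 (134.128.0.0 - 134.255.255.255) -> GigabitEthernet0/7
  134.240.0.0/12 (134.240.0.0 - 134.255.255.255) -> GigabitEthernet0/2
More-specific entries that do NOT match:
  134.249.96.0/20 (134.249.96.0 - 134.249.111.255) does not contain 134.248.98.211
  134.248.64.0/19 (134.248.64.0 - 134.248.95.255) does not contain 134.248.98.211
  134.249.0.0/16 (134.249.0.0 - 134.249.255.255) does not contain 134.248.98.211
  134.240.0.0/15 (134.240.0.0 - 134.241.255.255) does not contain 134.248.98.211
  130.248.0.0/15 (130.248.0.0 - 130.249.255.255) does not contain 134.248.98.211
Longest matching prefix is /12 -> interface GigabitEthernet0/2.

GigabitEthernet0/2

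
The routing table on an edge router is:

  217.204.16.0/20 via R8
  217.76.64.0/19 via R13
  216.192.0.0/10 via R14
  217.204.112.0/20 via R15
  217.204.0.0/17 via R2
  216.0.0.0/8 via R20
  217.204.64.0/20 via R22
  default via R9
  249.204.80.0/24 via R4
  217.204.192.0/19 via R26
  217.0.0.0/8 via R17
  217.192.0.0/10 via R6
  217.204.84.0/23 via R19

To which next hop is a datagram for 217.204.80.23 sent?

Routes whose prefix contains 217.204.80.23:
  0.0.0.0/0 (default, matches everything) -> R9
  217.0.0.0/8 (217.0.0.0 - 217.255.255.255) -> R17
  217.192.0.0/10 (217.192.0.0 - 217.255.255.255) -> R6
  217.204.0.0/17 (217.204.0.0 - 217.204.127.255) -> R2
More-specific entries that do NOT match:
  249.204.80.0/24 (249.204.80.0 - 249.204.80.255) does not contain 217.204.80.23
  217.204.84.0/23 (217.204.84.0 - 217.204.85.255) does not contain 217.204.80.23
  217.204.16.0/20 (217.204.16.0 - 217.204.31.255) does not contain 217.204.80.23
  217.204.112.0/20 (217.204.112.0 - 217.204.127.255) does not contain 217.204.80.23
  217.204.64.0/20 (217.204.64.0 - 217.204.79.255) does not contain 217.204.80.23
  217.76.64.0/19 (217.76.64.0 - 217.76.95.255) does not contain 217.204.80.23
  217.204.192.0/19 (217.204.192.0 - 217.204.223.255) does not contain 217.204.80.23
Longest matching prefix is /17 -> next hop R2.

R2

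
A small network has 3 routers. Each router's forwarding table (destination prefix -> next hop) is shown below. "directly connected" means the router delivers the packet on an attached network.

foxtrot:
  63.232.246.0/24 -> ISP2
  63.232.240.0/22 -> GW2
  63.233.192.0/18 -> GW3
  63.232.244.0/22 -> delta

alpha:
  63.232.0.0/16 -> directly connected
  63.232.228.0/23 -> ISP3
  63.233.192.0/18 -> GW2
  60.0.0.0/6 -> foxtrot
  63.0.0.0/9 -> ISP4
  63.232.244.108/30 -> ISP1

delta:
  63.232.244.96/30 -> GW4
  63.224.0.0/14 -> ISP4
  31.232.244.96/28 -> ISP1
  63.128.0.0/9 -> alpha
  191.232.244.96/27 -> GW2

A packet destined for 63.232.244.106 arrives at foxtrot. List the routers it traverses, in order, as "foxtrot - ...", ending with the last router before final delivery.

foxtrot - delta - alpha

At foxtrot: longest match for 63.232.244.106 is 63.232.244.0/22 -> delta
At delta: longest match for 63.232.244.106 is 63.128.0.0/9 -> alpha
At alpha: longest match for 63.232.244.106 is 63.232.0.0/16 -> directly connected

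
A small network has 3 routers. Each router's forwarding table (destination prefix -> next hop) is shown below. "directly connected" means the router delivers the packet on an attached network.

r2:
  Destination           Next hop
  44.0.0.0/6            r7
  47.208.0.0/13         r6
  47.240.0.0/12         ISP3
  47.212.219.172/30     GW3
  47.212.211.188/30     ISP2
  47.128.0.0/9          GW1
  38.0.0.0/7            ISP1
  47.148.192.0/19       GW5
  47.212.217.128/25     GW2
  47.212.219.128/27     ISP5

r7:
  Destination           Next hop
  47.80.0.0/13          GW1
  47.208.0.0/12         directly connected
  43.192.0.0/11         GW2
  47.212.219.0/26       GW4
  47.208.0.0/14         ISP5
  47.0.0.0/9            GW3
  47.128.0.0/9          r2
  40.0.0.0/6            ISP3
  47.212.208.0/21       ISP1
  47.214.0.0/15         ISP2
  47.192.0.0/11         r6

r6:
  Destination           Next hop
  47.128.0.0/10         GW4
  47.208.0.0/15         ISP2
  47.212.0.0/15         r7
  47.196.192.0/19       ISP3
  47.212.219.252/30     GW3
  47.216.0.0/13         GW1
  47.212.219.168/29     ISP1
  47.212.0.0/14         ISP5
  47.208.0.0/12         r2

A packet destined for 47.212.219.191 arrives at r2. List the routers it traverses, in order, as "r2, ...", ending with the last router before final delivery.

At r2: longest match for 47.212.219.191 is 47.208.0.0/13 -> r6
At r6: longest match for 47.212.219.191 is 47.212.0.0/15 -> r7
At r7: longest match for 47.212.219.191 is 47.208.0.0/12 -> directly connected

r2, r6, r7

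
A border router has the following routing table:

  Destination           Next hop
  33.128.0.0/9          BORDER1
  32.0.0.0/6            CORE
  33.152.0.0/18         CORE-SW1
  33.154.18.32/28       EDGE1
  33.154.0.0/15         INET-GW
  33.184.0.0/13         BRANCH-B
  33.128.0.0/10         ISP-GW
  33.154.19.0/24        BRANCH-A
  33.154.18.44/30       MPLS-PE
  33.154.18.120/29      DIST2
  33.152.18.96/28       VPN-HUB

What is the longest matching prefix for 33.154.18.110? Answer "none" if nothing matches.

Entries matching 33.154.18.110:
  32.0.0.0/6 (32.0.0.0 - 35.255.255.255)
  33.128.0.0/9 (33.128.0.0 - 33.255.255.255)
  33.128.0.0/10 (33.128.0.0 - 33.191.255.255)
  33.154.0.0/15 (33.154.0.0 - 33.155.255.255)
Most specific is 33.154.0.0/15.

33.154.0.0/15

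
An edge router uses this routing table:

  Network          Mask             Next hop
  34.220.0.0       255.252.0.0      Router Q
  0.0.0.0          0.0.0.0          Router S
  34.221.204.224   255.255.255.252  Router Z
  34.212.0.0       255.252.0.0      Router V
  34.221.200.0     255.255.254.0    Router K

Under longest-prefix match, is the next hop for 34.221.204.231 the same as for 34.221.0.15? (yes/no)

34.221.204.231: longest match 34.220.0.0/14 -> Router Q
34.221.0.15: longest match 34.220.0.0/14 -> Router Q

yes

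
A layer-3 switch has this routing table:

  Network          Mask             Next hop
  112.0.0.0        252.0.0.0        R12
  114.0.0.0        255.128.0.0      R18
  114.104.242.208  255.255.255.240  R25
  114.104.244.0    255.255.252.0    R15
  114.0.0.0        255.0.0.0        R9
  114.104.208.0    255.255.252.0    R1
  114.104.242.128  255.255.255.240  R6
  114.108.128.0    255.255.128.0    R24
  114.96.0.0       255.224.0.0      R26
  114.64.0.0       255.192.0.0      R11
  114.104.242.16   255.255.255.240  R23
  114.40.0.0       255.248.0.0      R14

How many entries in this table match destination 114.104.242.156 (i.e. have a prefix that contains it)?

Prefixes containing 114.104.242.156:
  112.0.0.0/6 (112.0.0.0 - 115.255.255.255)
  114.0.0.0/8 (114.0.0.0 - 114.255.255.255)
  114.0.0.0/9 (114.0.0.0 - 114.127.255.255)
  114.64.0.0/10 (114.64.0.0 - 114.127.255.255)
  114.96.0.0/11 (114.96.0.0 - 114.127.255.255)
Total matching entries: 5.

5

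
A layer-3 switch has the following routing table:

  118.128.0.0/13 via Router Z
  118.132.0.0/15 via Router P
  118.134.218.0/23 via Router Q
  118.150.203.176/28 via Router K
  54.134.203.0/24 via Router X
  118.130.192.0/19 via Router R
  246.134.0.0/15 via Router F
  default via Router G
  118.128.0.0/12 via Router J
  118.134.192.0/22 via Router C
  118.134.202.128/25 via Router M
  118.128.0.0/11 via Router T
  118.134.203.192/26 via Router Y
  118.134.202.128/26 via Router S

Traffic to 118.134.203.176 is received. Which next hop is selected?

Router Z

Routes whose prefix contains 118.134.203.176:
  0.0.0.0/0 (default, matches everything) -> Router G
  118.128.0.0/11 (118.128.0.0 - 118.159.255.255) -> Router T
  118.128.0.0/12 (118.128.0.0 - 118.143.255.255) -> Router J
  118.128.0.0/13 (118.128.0.0 - 118.135.255.255) -> Router Z
More-specific entries that do NOT match:
  118.150.203.176/28 (118.150.203.176 - 118.150.203.191) does not contain 118.134.203.176
  118.134.203.192/26 (118.134.203.192 - 118.134.203.255) does not contain 118.134.203.176
  118.134.202.128/26 (118.134.202.128 - 118.134.202.191) does not contain 118.134.203.176
  118.134.202.128/25 (118.134.202.128 - 118.134.202.255) does not contain 118.134.203.176
  54.134.203.0/24 (54.134.203.0 - 54.134.203.255) does not contain 118.134.203.176
  118.134.218.0/23 (118.134.218.0 - 118.134.219.255) does not contain 118.134.203.176
  118.134.192.0/22 (118.134.192.0 - 118.134.195.255) does not contain 118.134.203.176
  118.130.192.0/19 (118.130.192.0 - 118.130.223.255) does not contain 118.134.203.176
  118.132.0.0/15 (118.132.0.0 - 118.133.255.255) does not contain 118.134.203.176
  246.134.0.0/15 (246.134.0.0 - 246.135.255.255) does not contain 118.134.203.176
Longest matching prefix is /13 -> next hop Router Z.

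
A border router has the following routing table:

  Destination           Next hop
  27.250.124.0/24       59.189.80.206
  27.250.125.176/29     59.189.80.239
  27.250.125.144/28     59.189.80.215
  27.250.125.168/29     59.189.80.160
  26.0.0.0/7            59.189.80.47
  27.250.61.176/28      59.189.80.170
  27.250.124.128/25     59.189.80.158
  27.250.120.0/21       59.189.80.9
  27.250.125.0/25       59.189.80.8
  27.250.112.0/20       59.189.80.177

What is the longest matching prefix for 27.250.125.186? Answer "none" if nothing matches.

27.250.120.0/21

Entries matching 27.250.125.186:
  26.0.0.0/7 (26.0.0.0 - 27.255.255.255)
  27.250.112.0/20 (27.250.112.0 - 27.250.127.255)
  27.250.120.0/21 (27.250.120.0 - 27.250.127.255)
Most specific is 27.250.120.0/21.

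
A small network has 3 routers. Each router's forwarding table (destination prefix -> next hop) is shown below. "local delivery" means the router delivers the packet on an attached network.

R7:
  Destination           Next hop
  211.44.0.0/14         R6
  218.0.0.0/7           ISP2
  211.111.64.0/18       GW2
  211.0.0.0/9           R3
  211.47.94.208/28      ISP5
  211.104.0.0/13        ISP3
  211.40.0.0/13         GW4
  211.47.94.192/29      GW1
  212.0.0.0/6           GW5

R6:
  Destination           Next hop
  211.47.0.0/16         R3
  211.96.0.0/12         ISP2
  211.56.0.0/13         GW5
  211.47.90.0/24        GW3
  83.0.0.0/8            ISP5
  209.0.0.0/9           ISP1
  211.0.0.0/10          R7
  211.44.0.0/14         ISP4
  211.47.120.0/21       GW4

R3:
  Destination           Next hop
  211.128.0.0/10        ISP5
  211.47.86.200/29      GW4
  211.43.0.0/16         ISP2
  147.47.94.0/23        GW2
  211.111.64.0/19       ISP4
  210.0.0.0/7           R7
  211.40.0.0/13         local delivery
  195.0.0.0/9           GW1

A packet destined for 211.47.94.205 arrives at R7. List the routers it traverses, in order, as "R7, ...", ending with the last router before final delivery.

R7, R6, R3

At R7: longest match for 211.47.94.205 is 211.44.0.0/14 -> R6
At R6: longest match for 211.47.94.205 is 211.47.0.0/16 -> R3
At R3: longest match for 211.47.94.205 is 211.40.0.0/13 -> local delivery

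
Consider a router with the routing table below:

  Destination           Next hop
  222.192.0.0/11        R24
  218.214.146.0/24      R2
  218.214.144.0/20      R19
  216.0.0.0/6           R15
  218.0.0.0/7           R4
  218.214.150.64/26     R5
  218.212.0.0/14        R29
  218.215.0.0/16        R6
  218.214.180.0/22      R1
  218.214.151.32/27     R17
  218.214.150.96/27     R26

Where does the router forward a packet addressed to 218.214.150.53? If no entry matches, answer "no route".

R19

Routes whose prefix contains 218.214.150.53:
  216.0.0.0/6 (216.0.0.0 - 219.255.255.255) -> R15
  218.0.0.0/7 (218.0.0.0 - 219.255.255.255) -> R4
  218.212.0.0/14 (218.212.0.0 - 218.215.255.255) -> R29
  218.214.144.0/20 (218.214.144.0 - 218.214.159.255) -> R19
More-specific entries that do NOT match:
  218.214.151.32/27 (218.214.151.32 - 218.214.151.63) does not contain 218.214.150.53
  218.214.150.96/27 (218.214.150.96 - 218.214.150.127) does not contain 218.214.150.53
  218.214.150.64/26 (218.214.150.64 - 218.214.150.127) does not contain 218.214.150.53
  218.214.146.0/24 (218.214.146.0 - 218.214.146.255) does not contain 218.214.150.53
  218.214.180.0/22 (218.214.180.0 - 218.214.183.255) does not contain 218.214.150.53
Longest matching prefix is /20 -> next hop R19.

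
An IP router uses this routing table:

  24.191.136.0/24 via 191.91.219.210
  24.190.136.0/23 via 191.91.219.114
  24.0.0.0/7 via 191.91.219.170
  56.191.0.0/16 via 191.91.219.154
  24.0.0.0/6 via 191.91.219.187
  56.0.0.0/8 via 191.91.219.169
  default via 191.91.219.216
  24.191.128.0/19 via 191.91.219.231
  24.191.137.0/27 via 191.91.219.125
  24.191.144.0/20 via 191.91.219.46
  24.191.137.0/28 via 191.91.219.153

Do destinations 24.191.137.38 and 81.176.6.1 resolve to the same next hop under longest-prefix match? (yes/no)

no

24.191.137.38: longest match 24.191.128.0/19 -> 191.91.219.231
81.176.6.1: longest match 0.0.0.0/0 -> 191.91.219.216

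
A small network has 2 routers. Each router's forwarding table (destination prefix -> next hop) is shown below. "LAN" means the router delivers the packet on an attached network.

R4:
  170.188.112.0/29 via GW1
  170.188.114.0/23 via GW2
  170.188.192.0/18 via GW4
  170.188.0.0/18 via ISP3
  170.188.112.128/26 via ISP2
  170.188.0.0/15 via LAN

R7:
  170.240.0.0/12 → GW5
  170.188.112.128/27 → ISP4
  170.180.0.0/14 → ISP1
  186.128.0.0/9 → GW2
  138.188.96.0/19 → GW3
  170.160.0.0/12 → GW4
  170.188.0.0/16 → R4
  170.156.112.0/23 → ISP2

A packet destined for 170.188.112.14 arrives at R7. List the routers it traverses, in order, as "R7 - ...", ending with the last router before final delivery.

At R7: longest match for 170.188.112.14 is 170.188.0.0/16 -> R4
At R4: longest match for 170.188.112.14 is 170.188.0.0/15 -> LAN

R7 - R4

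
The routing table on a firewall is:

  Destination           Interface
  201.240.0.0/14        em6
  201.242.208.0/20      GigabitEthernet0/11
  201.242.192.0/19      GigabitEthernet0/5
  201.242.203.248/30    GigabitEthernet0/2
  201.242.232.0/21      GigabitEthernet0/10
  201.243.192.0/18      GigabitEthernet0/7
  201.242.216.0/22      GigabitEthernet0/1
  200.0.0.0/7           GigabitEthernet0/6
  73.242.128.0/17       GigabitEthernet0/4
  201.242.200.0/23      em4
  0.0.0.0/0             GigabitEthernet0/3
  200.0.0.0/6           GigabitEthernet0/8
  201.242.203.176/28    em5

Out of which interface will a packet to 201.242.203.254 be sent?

GigabitEthernet0/5

Routes whose prefix contains 201.242.203.254:
  0.0.0.0/0 (default, matches everything) -> GigabitEthernet0/3
  200.0.0.0/6 (200.0.0.0 - 203.255.255.255) -> GigabitEthernet0/8
  200.0.0.0/7 (200.0.0.0 - 201.255.255.255) -> GigabitEthernet0/6
  201.240.0.0/14 (201.240.0.0 - 201.243.255.255) -> em6
  201.242.192.0/19 (201.242.192.0 - 201.242.223.255) -> GigabitEthernet0/5
More-specific entries that do NOT match:
  201.242.203.248/30 (201.242.203.248 - 201.242.203.251) does not contain 201.242.203.254
  201.242.203.176/28 (201.242.203.176 - 201.242.203.191) does not contain 201.242.203.254
  201.242.200.0/23 (201.242.200.0 - 201.242.201.255) does not contain 201.242.203.254
  201.242.216.0/22 (201.242.216.0 - 201.242.219.255) does not contain 201.242.203.254
  201.242.232.0/21 (201.242.232.0 - 201.242.239.255) does not contain 201.242.203.254
  201.242.208.0/20 (201.242.208.0 - 201.242.223.255) does not contain 201.242.203.254
Longest matching prefix is /19 -> interface GigabitEthernet0/5.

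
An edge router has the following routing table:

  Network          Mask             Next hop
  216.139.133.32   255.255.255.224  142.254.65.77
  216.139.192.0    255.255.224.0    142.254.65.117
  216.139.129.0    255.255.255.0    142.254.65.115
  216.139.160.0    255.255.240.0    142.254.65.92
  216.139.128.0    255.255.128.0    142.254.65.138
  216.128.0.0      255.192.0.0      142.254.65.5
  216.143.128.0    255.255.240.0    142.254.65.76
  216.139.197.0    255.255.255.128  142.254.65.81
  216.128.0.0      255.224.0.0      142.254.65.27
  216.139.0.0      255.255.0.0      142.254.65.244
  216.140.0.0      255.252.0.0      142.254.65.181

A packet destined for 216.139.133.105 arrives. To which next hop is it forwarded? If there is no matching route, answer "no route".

Routes whose prefix contains 216.139.133.105:
  216.128.0.0/10 (216.128.0.0 - 216.191.255.255) -> 142.254.65.5
  216.128.0.0/11 (216.128.0.0 - 216.159.255.255) -> 142.254.65.27
  216.139.0.0/16 (216.139.0.0 - 216.139.255.255) -> 142.254.65.244
  216.139.128.0/17 (216.139.128.0 - 216.139.255.255) -> 142.254.65.138
More-specific entries that do NOT match:
  216.139.133.32/27 (216.139.133.32 - 216.139.133.63) does not contain 216.139.133.105
  216.139.197.0/25 (216.139.197.0 - 216.139.197.127) does not contain 216.139.133.105
  216.139.129.0/24 (216.139.129.0 - 216.139.129.255) does not contain 216.139.133.105
  216.139.160.0/20 (216.139.160.0 - 216.139.175.255) does not contain 216.139.133.105
  216.143.128.0/20 (216.143.128.0 - 216.143.143.255) does not contain 216.139.133.105
  216.139.192.0/19 (216.139.192.0 - 216.139.223.255) does not contain 216.139.133.105
Longest matching prefix is /17 -> next hop 142.254.65.138.

142.254.65.138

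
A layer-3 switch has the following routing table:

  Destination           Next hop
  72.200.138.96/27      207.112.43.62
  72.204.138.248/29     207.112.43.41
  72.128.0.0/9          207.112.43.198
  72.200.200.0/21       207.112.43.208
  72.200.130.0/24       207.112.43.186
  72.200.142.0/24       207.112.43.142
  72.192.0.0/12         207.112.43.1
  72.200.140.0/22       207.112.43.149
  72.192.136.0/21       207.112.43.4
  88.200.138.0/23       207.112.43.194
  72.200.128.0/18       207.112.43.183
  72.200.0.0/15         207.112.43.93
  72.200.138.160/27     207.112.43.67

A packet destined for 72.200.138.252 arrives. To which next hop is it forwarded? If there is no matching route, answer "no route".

Routes whose prefix contains 72.200.138.252:
  72.128.0.0/9 (72.128.0.0 - 72.255.255.255) -> 207.112.43.198
  72.192.0.0/12 (72.192.0.0 - 72.207.255.255) -> 207.112.43.1
  72.200.0.0/15 (72.200.0.0 - 72.201.255.255) -> 207.112.43.93
  72.200.128.0/18 (72.200.128.0 - 72.200.191.255) -> 207.112.43.183
More-specific entries that do NOT match:
  72.204.138.248/29 (72.204.138.248 - 72.204.138.255) does not contain 72.200.138.252
  72.200.138.96/27 (72.200.138.96 - 72.200.138.127) does not contain 72.200.138.252
  72.200.138.160/27 (72.200.138.160 - 72.200.138.191) does not contain 72.200.138.252
  72.200.130.0/24 (72.200.130.0 - 72.200.130.255) does not contain 72.200.138.252
  72.200.142.0/24 (72.200.142.0 - 72.200.142.255) does not contain 72.200.138.252
  88.200.138.0/23 (88.200.138.0 - 88.200.139.255) does not contain 72.200.138.252
  72.200.140.0/22 (72.200.140.0 - 72.200.143.255) does not contain 72.200.138.252
  72.200.200.0/21 (72.200.200.0 - 72.200.207.255) does not contain 72.200.138.252
  72.192.136.0/21 (72.192.136.0 - 72.192.143.255) does not contain 72.200.138.252
Longest matching prefix is /18 -> next hop 207.112.43.183.

207.112.43.183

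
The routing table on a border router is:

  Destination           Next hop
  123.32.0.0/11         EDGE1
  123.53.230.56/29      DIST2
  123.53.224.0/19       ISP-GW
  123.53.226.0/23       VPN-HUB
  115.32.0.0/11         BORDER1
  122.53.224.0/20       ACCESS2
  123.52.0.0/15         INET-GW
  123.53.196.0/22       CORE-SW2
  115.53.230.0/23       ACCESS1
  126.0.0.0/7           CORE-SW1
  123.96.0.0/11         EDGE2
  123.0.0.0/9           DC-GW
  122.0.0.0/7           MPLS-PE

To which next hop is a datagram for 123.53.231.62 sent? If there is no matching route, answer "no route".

ISP-GW

Routes whose prefix contains 123.53.231.62:
  122.0.0.0/7 (122.0.0.0 - 123.255.255.255) -> MPLS-PE
  123.0.0.0/9 (123.0.0.0 - 123.127.255.255) -> DC-GW
  123.32.0.0/11 (123.32.0.0 - 123.63.255.255) -> EDGE1
  123.52.0.0/15 (123.52.0.0 - 123.53.255.255) -> INET-GW
  123.53.224.0/19 (123.53.224.0 - 123.53.255.255) -> ISP-GW
More-specific entries that do NOT match:
  123.53.230.56/29 (123.53.230.56 - 123.53.230.63) does not contain 123.53.231.62
  123.53.226.0/23 (123.53.226.0 - 123.53.227.255) does not contain 123.53.231.62
  115.53.230.0/23 (115.53.230.0 - 115.53.231.255) does not contain 123.53.231.62
  123.53.196.0/22 (123.53.196.0 - 123.53.199.255) does not contain 123.53.231.62
  122.53.224.0/20 (122.53.224.0 - 122.53.239.255) does not contain 123.53.231.62
Longest matching prefix is /19 -> next hop ISP-GW.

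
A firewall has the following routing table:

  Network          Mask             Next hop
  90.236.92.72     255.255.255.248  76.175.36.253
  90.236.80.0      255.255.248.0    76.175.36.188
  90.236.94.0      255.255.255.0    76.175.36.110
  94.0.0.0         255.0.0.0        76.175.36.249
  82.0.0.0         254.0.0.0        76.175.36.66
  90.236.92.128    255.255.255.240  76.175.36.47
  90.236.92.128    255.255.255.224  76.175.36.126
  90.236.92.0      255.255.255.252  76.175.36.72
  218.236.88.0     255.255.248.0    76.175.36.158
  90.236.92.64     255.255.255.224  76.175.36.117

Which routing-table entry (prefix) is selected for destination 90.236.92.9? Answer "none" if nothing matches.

90.236.92.9 is outside every listed prefix and there is no default route.

none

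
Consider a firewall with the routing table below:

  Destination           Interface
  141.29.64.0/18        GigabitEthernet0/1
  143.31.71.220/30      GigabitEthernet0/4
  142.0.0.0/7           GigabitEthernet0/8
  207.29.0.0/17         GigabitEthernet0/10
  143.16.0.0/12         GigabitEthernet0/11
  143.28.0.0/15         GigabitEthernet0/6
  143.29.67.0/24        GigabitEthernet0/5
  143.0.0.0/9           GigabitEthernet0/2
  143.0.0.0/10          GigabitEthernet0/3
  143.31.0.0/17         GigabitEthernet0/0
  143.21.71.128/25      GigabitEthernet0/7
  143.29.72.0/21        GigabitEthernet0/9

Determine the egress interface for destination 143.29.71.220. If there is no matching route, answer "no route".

Routes whose prefix contains 143.29.71.220:
  142.0.0.0/7 (142.0.0.0 - 143.255.255.255) -> GigabitEthernet0/8
  143.0.0.0/9 (143.0.0.0 - 143.127.255.255) -> GigabitEthernet0/2
  143.0.0.0/10 (143.0.0.0 - 143.63.255.255) -> GigabitEthernet0/3
  143.16.0.0/12 (143.16.0.0 - 143.31.255.255) -> GigabitEthernet0/11
  143.28.0.0/15 (143.28.0.0 - 143.29.255.255) -> GigabitEthernet0/6
More-specific entries that do NOT match:
  143.31.71.220/30 (143.31.71.220 - 143.31.71.223) does not contain 143.29.71.220
  143.21.71.128/25 (143.21.71.128 - 143.21.71.255) does not contain 143.29.71.220
  143.29.67.0/24 (143.29.67.0 - 143.29.67.255) does not contain 143.29.71.220
  143.29.72.0/21 (143.29.72.0 - 143.29.79.255) does not contain 143.29.71.220
  141.29.64.0/18 (141.29.64.0 - 141.29.127.255) does not contain 143.29.71.220
  207.29.0.0/17 (207.29.0.0 - 207.29.127.255) does not contain 143.29.71.220
  143.31.0.0/17 (143.31.0.0 - 143.31.127.255) does not contain 143.29.71.220
Longest matching prefix is /15 -> interface GigabitEthernet0/6.

GigabitEthernet0/6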